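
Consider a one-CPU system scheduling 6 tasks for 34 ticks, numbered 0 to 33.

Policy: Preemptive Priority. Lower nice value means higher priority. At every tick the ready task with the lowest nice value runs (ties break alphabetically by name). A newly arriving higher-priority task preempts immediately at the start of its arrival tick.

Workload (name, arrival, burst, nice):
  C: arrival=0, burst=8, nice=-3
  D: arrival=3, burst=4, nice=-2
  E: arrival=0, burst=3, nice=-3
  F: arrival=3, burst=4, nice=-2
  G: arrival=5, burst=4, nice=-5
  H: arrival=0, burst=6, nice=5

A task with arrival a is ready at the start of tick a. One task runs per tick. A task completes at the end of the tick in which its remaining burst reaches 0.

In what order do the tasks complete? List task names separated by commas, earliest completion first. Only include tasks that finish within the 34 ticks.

completion order = G, C, E, D, F, H

t=0: ready={C,E,H} → run C
t=1: ready={C,E,H} → run C
t=2: ready={C,E,H} → run C
t=3: ready={C,D,E,F,H} → run C
t=4: ready={C,D,E,F,H} → run C
t=5: ready={C,D,E,F,G,H} → run G
t=6: ready={C,D,E,F,G,H} → run G
t=7: ready={C,D,E,F,G,H} → run G
t=8: ready={C,D,E,F,G,H} → run G
t=9: ready={C,D,E,F,H} → run C
t=10: ready={C,D,E,F,H} → run C
t=11: ready={C,D,E,F,H} → run C
t=12: ready={D,E,F,H} → run E
t=13: ready={D,E,F,H} → run E
t=14: ready={D,E,F,H} → run E
t=15: ready={D,F,H} → run D
t=16: ready={D,F,H} → run D
t=17: ready={D,F,H} → run D
t=18: ready={D,F,H} → run D
t=19: ready={F,H} → run F
t=20: ready={F,H} → run F
t=21: ready={F,H} → run F
t=22: ready={F,H} → run F
t=23: ready={H} → run H
t=24: ready={H} → run H
t=25: ready={H} → run H
t=26: ready={H} → run H
t=27: ready={H} → run H
t=28: ready={H} → run H
t=29: (idle)
t=30: (idle)
t=31: (idle)
t=32: (idle)
t=33: (idle)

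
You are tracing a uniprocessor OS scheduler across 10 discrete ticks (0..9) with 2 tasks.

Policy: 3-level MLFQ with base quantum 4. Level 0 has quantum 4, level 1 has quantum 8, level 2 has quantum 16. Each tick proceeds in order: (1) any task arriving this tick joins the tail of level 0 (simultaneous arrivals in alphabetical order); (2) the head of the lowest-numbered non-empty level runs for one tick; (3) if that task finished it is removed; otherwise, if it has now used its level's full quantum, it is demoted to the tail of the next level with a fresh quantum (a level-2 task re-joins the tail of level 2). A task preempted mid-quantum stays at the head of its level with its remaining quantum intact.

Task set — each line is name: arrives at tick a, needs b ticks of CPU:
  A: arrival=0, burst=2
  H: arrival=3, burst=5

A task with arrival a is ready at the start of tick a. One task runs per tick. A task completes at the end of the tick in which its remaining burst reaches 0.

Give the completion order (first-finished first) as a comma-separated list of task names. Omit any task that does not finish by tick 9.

t=0: L0/L1/L2 = A/-/- → run A
t=1: L0/L1/L2 = A/-/- → run A
t=2: (idle)
t=3: L0/L1/L2 = H/-/- → run H
t=4: L0/L1/L2 = H/-/- → run H
t=5: L0/L1/L2 = H/-/- → run H
t=6: L0/L1/L2 = H/-/- → run H
t=7: L0/L1/L2 = -/H/- → run H
t=8: (idle)
t=9: (idle)

completion order = A, H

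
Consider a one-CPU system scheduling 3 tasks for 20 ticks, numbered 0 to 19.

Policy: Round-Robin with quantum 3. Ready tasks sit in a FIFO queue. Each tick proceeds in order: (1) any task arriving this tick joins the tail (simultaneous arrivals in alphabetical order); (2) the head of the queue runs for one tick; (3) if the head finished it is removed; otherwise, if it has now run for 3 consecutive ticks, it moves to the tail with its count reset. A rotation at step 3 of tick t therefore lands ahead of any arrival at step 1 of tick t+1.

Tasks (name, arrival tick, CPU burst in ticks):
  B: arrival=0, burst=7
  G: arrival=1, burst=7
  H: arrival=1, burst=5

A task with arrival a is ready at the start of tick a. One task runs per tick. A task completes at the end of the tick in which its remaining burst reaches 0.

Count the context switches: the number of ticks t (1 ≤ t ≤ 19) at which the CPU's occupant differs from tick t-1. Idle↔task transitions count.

context switches = 8

t=0: queue=[B] q_used=0 → run B
t=1: queue=[B,G,H] q_used=1 → run B
t=2: queue=[B,G,H] q_used=2 → run B
t=3: queue=[G,H,B] q_used=0 → run G
t=4: queue=[G,H,B] q_used=1 → run G
t=5: queue=[G,H,B] q_used=2 → run G
t=6: queue=[H,B,G] q_used=0 → run H
t=7: queue=[H,B,G] q_used=1 → run H
t=8: queue=[H,B,G] q_used=2 → run H
t=9: queue=[B,G,H] q_used=0 → run B
t=10: queue=[B,G,H] q_used=1 → run B
t=11: queue=[B,G,H] q_used=2 → run B
t=12: queue=[G,H,B] q_used=0 → run G
t=13: queue=[G,H,B] q_used=1 → run G
t=14: queue=[G,H,B] q_used=2 → run G
t=15: queue=[H,B,G] q_used=0 → run H
t=16: queue=[H,B,G] q_used=1 → run H
t=17: queue=[B,G] q_used=0 → run B
t=18: queue=[G] q_used=0 → run G
t=19: (idle)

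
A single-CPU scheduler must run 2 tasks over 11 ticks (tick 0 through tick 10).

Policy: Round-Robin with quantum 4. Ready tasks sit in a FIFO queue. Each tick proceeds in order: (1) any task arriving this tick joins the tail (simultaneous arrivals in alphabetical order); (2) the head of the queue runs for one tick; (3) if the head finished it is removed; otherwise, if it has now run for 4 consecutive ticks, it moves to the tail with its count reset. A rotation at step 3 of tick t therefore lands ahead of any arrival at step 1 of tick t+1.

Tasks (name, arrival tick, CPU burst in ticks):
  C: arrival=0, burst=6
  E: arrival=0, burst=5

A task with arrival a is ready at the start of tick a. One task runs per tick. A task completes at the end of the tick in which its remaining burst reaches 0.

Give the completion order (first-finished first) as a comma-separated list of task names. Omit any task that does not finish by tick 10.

completion order = C, E

t=0: queue=[C,E] q_used=0 → run C
t=1: queue=[C,E] q_used=1 → run C
t=2: queue=[C,E] q_used=2 → run C
t=3: queue=[C,E] q_used=3 → run C
t=4: queue=[E,C] q_used=0 → run E
t=5: queue=[E,C] q_used=1 → run E
t=6: queue=[E,C] q_used=2 → run E
t=7: queue=[E,C] q_used=3 → run E
t=8: queue=[C,E] q_used=0 → run C
t=9: queue=[C,E] q_used=1 → run C
t=10: queue=[E] q_used=0 → run E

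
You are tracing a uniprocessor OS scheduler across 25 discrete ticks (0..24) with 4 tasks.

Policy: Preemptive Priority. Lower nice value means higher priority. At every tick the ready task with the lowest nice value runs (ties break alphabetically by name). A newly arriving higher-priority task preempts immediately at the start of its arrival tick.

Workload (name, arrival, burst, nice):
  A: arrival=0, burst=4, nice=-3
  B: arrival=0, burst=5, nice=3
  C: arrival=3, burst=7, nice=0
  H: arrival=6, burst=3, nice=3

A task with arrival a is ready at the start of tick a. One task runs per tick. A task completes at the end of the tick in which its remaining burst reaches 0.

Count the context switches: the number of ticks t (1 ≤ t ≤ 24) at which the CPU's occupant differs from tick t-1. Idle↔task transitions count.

t=0: ready={A,B} → run A
t=1: ready={A,B} → run A
t=2: ready={A,B} → run A
t=3: ready={A,B,C} → run A
t=4: ready={B,C} → run C
t=5: ready={B,C} → run C
t=6: ready={B,C,H} → run C
t=7: ready={B,C,H} → run C
t=8: ready={B,C,H} → run C
t=9: ready={B,C,H} → run C
t=10: ready={B,C,H} → run C
t=11: ready={B,H} → run B
t=12: ready={B,H} → run B
t=13: ready={B,H} → run B
t=14: ready={B,H} → run B
t=15: ready={B,H} → run B
t=16: ready={H} → run H
t=17: ready={H} → run H
t=18: ready={H} → run H
t=19: (idle)
t=20: (idle)
t=21: (idle)
t=22: (idle)
t=23: (idle)
t=24: (idle)

context switches = 4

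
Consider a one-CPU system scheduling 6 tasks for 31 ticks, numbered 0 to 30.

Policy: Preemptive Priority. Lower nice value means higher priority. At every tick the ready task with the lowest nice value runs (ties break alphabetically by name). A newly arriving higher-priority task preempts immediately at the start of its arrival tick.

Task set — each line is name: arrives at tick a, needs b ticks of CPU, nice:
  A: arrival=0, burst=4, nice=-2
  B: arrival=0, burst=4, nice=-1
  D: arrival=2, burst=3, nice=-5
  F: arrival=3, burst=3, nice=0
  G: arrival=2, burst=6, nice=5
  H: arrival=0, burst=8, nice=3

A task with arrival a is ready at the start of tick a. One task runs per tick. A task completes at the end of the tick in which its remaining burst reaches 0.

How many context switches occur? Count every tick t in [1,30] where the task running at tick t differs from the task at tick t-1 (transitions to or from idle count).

context switches = 7

t=0: ready={A,B,H} → run A
t=1: ready={A,B,H} → run A
t=2: ready={A,B,D,G,H} → run D
t=3: ready={A,B,D,F,G,H} → run D
t=4: ready={A,B,D,F,G,H} → run D
t=5: ready={A,B,F,G,H} → run A
t=6: ready={A,B,F,G,H} → run A
t=7: ready={B,F,G,H} → run B
t=8: ready={B,F,G,H} → run B
t=9: ready={B,F,G,H} → run B
t=10: ready={B,F,G,H} → run B
t=11: ready={F,G,H} → run F
t=12: ready={F,G,H} → run F
t=13: ready={F,G,H} → run F
t=14: ready={G,H} → run H
t=15: ready={G,H} → run H
t=16: ready={G,H} → run H
t=17: ready={G,H} → run H
t=18: ready={G,H} → run H
t=19: ready={G,H} → run H
t=20: ready={G,H} → run H
t=21: ready={G,H} → run H
t=22: ready={G} → run G
t=23: ready={G} → run G
t=24: ready={G} → run G
t=25: ready={G} → run G
t=26: ready={G} → run G
t=27: ready={G} → run G
t=28: (idle)
t=29: (idle)
t=30: (idle)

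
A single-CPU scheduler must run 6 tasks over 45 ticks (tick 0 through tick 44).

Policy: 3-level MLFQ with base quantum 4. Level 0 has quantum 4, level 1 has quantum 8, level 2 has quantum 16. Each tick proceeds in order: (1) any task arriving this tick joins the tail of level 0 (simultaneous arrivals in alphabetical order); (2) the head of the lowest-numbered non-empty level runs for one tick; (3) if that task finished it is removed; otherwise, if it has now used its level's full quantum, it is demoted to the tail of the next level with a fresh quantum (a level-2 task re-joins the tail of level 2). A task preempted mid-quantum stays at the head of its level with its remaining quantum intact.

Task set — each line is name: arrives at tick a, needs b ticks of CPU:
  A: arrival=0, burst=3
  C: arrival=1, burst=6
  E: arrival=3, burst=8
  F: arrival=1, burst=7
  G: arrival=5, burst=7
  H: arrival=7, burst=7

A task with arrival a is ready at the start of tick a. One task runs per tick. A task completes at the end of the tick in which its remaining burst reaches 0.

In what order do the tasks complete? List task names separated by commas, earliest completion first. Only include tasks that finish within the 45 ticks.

t=0: L0/L1/L2 = A/-/- → run A
t=1: L0/L1/L2 = ACF/-/- → run A
t=2: L0/L1/L2 = ACF/-/- → run A
t=3: L0/L1/L2 = CFE/-/- → run C
t=4: L0/L1/L2 = CFE/-/- → run C
t=5: L0/L1/L2 = CFEG/-/- → run C
t=6: L0/L1/L2 = CFEG/-/- → run C
t=7: L0/L1/L2 = FEGH/C/- → run F
t=8: L0/L1/L2 = FEGH/C/- → run F
t=9: L0/L1/L2 = FEGH/C/- → run F
t=10: L0/L1/L2 = FEGH/C/- → run F
t=11: L0/L1/L2 = EGH/CF/- → run E
t=12: L0/L1/L2 = EGH/CF/- → run E
t=13: L0/L1/L2 = EGH/CF/- → run E
t=14: L0/L1/L2 = EGH/CF/- → run E
t=15: L0/L1/L2 = GH/CFE/- → run G
t=16: L0/L1/L2 = GH/CFE/- → run G
t=17: L0/L1/L2 = GH/CFE/- → run G
t=18: L0/L1/L2 = GH/CFE/- → run G
t=19: L0/L1/L2 = H/CFEG/- → run H
t=20: L0/L1/L2 = H/CFEG/- → run H
t=21: L0/L1/L2 = H/CFEG/- → run H
t=22: L0/L1/L2 = H/CFEG/- → run H
t=23: L0/L1/L2 = -/CFEGH/- → run C
t=24: L0/L1/L2 = -/CFEGH/- → run C
t=25: L0/L1/L2 = -/FEGH/- → run F
t=26: L0/L1/L2 = -/FEGH/- → run F
t=27: L0/L1/L2 = -/FEGH/- → run F
t=28: L0/L1/L2 = -/EGH/- → run E
t=29: L0/L1/L2 = -/EGH/- → run E
t=30: L0/L1/L2 = -/EGH/- → run E
t=31: L0/L1/L2 = -/EGH/- → run E
t=32: L0/L1/L2 = -/GH/- → run G
t=33: L0/L1/L2 = -/GH/- → run G
t=34: L0/L1/L2 = -/GH/- → run G
t=35: L0/L1/L2 = -/H/- → run H
t=36: L0/L1/L2 = -/H/- → run H
t=37: L0/L1/L2 = -/H/- → run H
t=38: (idle)
t=39: (idle)
t=40: (idle)
t=41: (idle)
t=42: (idle)
t=43: (idle)
t=44: (idle)

completion order = A, C, F, E, G, H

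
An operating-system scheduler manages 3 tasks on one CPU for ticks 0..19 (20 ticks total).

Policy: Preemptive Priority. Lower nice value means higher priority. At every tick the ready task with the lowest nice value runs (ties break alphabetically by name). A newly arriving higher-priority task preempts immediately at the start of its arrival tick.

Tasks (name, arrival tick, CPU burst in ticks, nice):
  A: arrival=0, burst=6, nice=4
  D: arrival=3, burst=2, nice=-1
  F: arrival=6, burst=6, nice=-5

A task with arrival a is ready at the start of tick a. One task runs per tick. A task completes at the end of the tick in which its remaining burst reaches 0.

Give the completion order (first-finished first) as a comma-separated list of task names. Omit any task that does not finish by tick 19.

completion order = D, F, A

t=0: ready={A} → run A
t=1: ready={A} → run A
t=2: ready={A} → run A
t=3: ready={A,D} → run D
t=4: ready={A,D} → run D
t=5: ready={A} → run A
t=6: ready={A,F} → run F
t=7: ready={A,F} → run F
t=8: ready={A,F} → run F
t=9: ready={A,F} → run F
t=10: ready={A,F} → run F
t=11: ready={A,F} → run F
t=12: ready={A} → run A
t=13: ready={A} → run A
t=14: (idle)
t=15: (idle)
t=16: (idle)
t=17: (idle)
t=18: (idle)
t=19: (idle)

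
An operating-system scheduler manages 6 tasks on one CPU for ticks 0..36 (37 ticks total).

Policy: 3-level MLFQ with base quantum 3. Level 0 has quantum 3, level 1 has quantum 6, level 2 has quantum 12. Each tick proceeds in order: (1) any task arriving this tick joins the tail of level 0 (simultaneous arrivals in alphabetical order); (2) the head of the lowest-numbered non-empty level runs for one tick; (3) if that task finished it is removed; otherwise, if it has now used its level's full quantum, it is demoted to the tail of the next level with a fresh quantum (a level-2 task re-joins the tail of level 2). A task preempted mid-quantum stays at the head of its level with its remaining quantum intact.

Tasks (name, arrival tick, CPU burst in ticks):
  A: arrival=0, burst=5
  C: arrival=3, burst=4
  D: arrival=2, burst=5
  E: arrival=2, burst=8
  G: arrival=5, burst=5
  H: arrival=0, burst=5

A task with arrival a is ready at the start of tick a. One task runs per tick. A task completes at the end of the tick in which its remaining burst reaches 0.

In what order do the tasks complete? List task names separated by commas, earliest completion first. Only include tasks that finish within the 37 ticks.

t=0: L0/L1/L2 = AH/-/- → run A
t=1: L0/L1/L2 = AH/-/- → run A
t=2: L0/L1/L2 = AHDE/-/- → run A
t=3: L0/L1/L2 = HDEC/A/- → run H
t=4: L0/L1/L2 = HDEC/A/- → run H
t=5: L0/L1/L2 = HDECG/A/- → run H
t=6: L0/L1/L2 = DECG/AH/- → run D
t=7: L0/L1/L2 = DECG/AH/- → run D
t=8: L0/L1/L2 = DECG/AH/- → run D
t=9: L0/L1/L2 = ECG/AHD/- → run E
t=10: L0/L1/L2 = ECG/AHD/- → run E
t=11: L0/L1/L2 = ECG/AHD/- → run E
t=12: L0/L1/L2 = CG/AHDE/- → run C
t=13: L0/L1/L2 = CG/AHDE/- → run C
t=14: L0/L1/L2 = CG/AHDE/- → run C
t=15: L0/L1/L2 = G/AHDEC/- → run G
t=16: L0/L1/L2 = G/AHDEC/- → run G
t=17: L0/L1/L2 = G/AHDEC/- → run G
t=18: L0/L1/L2 = -/AHDECG/- → run A
t=19: L0/L1/L2 = -/AHDECG/- → run A
t=20: L0/L1/L2 = -/HDECG/- → run H
t=21: L0/L1/L2 = -/HDECG/- → run H
t=22: L0/L1/L2 = -/DECG/- → run D
t=23: L0/L1/L2 = -/DECG/- → run D
t=24: L0/L1/L2 = -/ECG/- → run E
t=25: L0/L1/L2 = -/ECG/- → run E
t=26: L0/L1/L2 = -/ECG/- → run E
t=27: L0/L1/L2 = -/ECG/- → run E
t=28: L0/L1/L2 = -/ECG/- → run E
t=29: L0/L1/L2 = -/CG/- → run C
t=30: L0/L1/L2 = -/G/- → run G
t=31: L0/L1/L2 = -/G/- → run G
t=32: (idle)
t=33: (idle)
t=34: (idle)
t=35: (idle)
t=36: (idle)

completion order = A, H, D, E, C, G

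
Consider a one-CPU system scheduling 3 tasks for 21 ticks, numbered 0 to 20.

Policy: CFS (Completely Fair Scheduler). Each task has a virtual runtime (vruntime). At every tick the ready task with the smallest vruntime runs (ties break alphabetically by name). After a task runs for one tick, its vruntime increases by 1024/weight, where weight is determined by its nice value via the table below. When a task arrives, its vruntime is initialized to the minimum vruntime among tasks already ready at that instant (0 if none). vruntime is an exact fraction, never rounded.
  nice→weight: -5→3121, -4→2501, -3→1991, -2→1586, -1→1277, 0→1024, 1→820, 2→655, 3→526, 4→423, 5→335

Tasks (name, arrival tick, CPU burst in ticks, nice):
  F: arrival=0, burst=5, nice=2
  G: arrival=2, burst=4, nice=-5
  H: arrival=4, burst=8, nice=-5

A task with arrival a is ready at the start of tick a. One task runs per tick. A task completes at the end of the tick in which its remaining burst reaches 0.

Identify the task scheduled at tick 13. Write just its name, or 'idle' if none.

t=0: vr[F=0] → run F
t=1: vr[F=1024/655] → run F
t=2: vr[F=2048/655 G=2048/655] → run F
t=3: vr[F=3072/655 G=2048/655] → run G
t=4: vr[F=3072/655 G=7062528/2044255 H=7062528/2044255] → run G
t=5: vr[F=3072/655 G=7733248/2044255 H=7062528/2044255] → run H
t=6: vr[F=3072/655 G=7733248/2044255 H=7733248/2044255] → run G
t=7: vr[F=3072/655 G=8403968/2044255 H=7733248/2044255] → run H
t=8: vr[F=3072/655 G=8403968/2044255 H=8403968/2044255] → run G
t=9: vr[F=3072/655 H=8403968/2044255] → run H
t=10: vr[F=3072/655 H=9074688/2044255] → run H
t=11: vr[F=3072/655 H=9745408/2044255] → run F
t=12: vr[F=4096/655 H=9745408/2044255] → run H
t=13: vr[F=4096/655 H=10416128/2044255] → run H
t=14: vr[F=4096/655 H=11086848/2044255] → run H
t=15: vr[F=4096/655 H=11757568/2044255] → run H
t=16: vr[F=4096/655] → run F
t=17: (idle)
t=18: (idle)
t=19: (idle)
t=20: (idle)

running at tick 13 = H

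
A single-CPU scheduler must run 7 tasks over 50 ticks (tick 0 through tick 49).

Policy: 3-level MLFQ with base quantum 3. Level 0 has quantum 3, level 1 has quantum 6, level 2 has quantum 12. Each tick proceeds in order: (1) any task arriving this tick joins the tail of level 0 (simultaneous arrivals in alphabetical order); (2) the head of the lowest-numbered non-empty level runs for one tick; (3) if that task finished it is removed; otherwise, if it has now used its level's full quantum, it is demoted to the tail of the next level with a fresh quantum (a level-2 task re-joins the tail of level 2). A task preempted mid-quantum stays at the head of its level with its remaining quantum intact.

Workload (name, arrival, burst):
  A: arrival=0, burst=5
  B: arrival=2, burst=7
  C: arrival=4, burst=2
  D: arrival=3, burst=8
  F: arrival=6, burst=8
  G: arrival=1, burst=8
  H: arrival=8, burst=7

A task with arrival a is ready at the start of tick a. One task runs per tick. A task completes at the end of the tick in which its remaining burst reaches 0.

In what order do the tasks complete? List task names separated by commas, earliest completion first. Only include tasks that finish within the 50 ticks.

completion order = C, A, G, B, D, F, H

t=0: L0/L1/L2 = A/-/- → run A
t=1: L0/L1/L2 = AG/-/- → run A
t=2: L0/L1/L2 = AGB/-/- → run A
t=3: L0/L1/L2 = GBD/A/- → run G
t=4: L0/L1/L2 = GBDC/A/- → run G
t=5: L0/L1/L2 = GBDC/A/- → run G
t=6: L0/L1/L2 = BDCF/AG/- → run B
t=7: L0/L1/L2 = BDCF/AG/- → run B
t=8: L0/L1/L2 = BDCFH/AG/- → run B
t=9: L0/L1/L2 = DCFH/AGB/- → run D
t=10: L0/L1/L2 = DCFH/AGB/- → run D
t=11: L0/L1/L2 = DCFH/AGB/- → run D
t=12: L0/L1/L2 = CFH/AGBD/- → run C
t=13: L0/L1/L2 = CFH/AGBD/- → run C
t=14: L0/L1/L2 = FH/AGBD/- → run F
t=15: L0/L1/L2 = FH/AGBD/- → run F
t=16: L0/L1/L2 = FH/AGBD/- → run F
t=17: L0/L1/L2 = H/AGBDF/- → run H
t=18: L0/L1/L2 = H/AGBDF/- → run H
t=19: L0/L1/L2 = H/AGBDF/- → run H
t=20: L0/L1/L2 = -/AGBDFH/- → run A
t=21: L0/L1/L2 = -/AGBDFH/- → run A
t=22: L0/L1/L2 = -/GBDFH/- → run G
t=23: L0/L1/L2 = -/GBDFH/- → run G
t=24: L0/L1/L2 = -/GBDFH/- → run G
t=25: L0/L1/L2 = -/GBDFH/- → run G
t=26: L0/L1/L2 = -/GBDFH/- → run G
t=27: L0/L1/L2 = -/BDFH/- → run B
t=28: L0/L1/L2 = -/BDFH/- → run B
t=29: L0/L1/L2 = -/BDFH/- → run B
t=30: L0/L1/L2 = -/BDFH/- → run B
t=31: L0/L1/L2 = -/DFH/- → run D
t=32: L0/L1/L2 = -/DFH/- → run D
t=33: L0/L1/L2 = -/DFH/- → run D
t=34: L0/L1/L2 = -/DFH/- → run D
t=35: L0/L1/L2 = -/DFH/- → run D
t=36: L0/L1/L2 = -/FH/- → run F
t=37: L0/L1/L2 = -/FH/- → run F
t=38: L0/L1/L2 = -/FH/- → run F
t=39: L0/L1/L2 = -/FH/- → run F
t=40: L0/L1/L2 = -/FH/- → run F
t=41: L0/L1/L2 = -/H/- → run H
t=42: L0/L1/L2 = -/H/- → run H
t=43: L0/L1/L2 = -/H/- → run H
t=44: L0/L1/L2 = -/H/- → run H
t=45: (idle)
t=46: (idle)
t=47: (idle)
t=48: (idle)
t=49: (idle)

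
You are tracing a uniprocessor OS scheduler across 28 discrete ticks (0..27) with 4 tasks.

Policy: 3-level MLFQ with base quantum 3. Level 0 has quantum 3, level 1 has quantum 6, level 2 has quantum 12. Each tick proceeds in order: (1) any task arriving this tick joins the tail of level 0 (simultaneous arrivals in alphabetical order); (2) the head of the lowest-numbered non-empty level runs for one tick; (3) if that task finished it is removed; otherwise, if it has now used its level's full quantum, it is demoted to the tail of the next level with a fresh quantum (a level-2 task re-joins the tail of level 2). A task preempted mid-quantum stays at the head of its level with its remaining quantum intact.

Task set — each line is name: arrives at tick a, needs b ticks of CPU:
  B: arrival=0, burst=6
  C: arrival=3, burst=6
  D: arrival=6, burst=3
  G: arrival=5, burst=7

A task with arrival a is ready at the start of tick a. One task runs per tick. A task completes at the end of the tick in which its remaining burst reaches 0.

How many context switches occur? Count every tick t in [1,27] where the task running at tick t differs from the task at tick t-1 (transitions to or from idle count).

t=0: L0/L1/L2 = B/-/- → run B
t=1: L0/L1/L2 = B/-/- → run B
t=2: L0/L1/L2 = B/-/- → run B
t=3: L0/L1/L2 = C/B/- → run C
t=4: L0/L1/L2 = C/B/- → run C
t=5: L0/L1/L2 = CG/B/- → run C
t=6: L0/L1/L2 = GD/BC/- → run G
t=7: L0/L1/L2 = GD/BC/- → run G
t=8: L0/L1/L2 = GD/BC/- → run G
t=9: L0/L1/L2 = D/BCG/- → run D
t=10: L0/L1/L2 = D/BCG/- → run D
t=11: L0/L1/L2 = D/BCG/- → run D
t=12: L0/L1/L2 = -/BCG/- → run B
t=13: L0/L1/L2 = -/BCG/- → run B
t=14: L0/L1/L2 = -/BCG/- → run B
t=15: L0/L1/L2 = -/CG/- → run C
t=16: L0/L1/L2 = -/CG/- → run C
t=17: L0/L1/L2 = -/CG/- → run C
t=18: L0/L1/L2 = -/G/- → run G
t=19: L0/L1/L2 = -/G/- → run G
t=20: L0/L1/L2 = -/G/- → run G
t=21: L0/L1/L2 = -/G/- → run G
t=22: (idle)
t=23: (idle)
t=24: (idle)
t=25: (idle)
t=26: (idle)
t=27: (idle)

context switches = 7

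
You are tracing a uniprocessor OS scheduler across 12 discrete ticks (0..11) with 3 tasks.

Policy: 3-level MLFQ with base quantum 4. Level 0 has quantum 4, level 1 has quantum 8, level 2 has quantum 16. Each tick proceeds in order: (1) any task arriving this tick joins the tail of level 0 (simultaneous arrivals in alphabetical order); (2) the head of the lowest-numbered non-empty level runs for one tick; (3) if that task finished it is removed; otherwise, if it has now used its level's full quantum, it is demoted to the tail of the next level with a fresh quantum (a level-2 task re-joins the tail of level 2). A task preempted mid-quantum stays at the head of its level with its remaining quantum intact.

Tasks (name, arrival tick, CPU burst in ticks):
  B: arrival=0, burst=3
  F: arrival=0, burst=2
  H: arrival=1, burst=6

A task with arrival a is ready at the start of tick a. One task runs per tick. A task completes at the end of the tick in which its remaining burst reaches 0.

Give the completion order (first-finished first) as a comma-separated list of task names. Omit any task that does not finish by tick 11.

completion order = B, F, H

t=0: L0/L1/L2 = BF/-/- → run B
t=1: L0/L1/L2 = BFH/-/- → run B
t=2: L0/L1/L2 = BFH/-/- → run B
t=3: L0/L1/L2 = FH/-/- → run F
t=4: L0/L1/L2 = FH/-/- → run F
t=5: L0/L1/L2 = H/-/- → run H
t=6: L0/L1/L2 = H/-/- → run H
t=7: L0/L1/L2 = H/-/- → run H
t=8: L0/L1/L2 = H/-/- → run H
t=9: L0/L1/L2 = -/H/- → run H
t=10: L0/L1/L2 = -/H/- → run H
t=11: (idle)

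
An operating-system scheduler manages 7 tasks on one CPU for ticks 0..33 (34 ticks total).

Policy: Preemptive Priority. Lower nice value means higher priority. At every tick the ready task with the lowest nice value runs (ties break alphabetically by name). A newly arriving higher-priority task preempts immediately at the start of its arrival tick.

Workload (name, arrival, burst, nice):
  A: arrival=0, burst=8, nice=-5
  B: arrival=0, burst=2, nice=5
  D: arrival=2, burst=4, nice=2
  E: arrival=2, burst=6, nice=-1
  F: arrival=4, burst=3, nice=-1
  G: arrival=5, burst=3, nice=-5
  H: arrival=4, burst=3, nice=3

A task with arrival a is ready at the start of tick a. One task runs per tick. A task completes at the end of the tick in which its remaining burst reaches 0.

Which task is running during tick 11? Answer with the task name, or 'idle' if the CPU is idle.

t=0: ready={A,B} → run A
t=1: ready={A,B} → run A
t=2: ready={A,B,D,E} → run A
t=3: ready={A,B,D,E} → run A
t=4: ready={A,B,D,E,F,H} → run A
t=5: ready={A,B,D,E,F,G,H} → run A
t=6: ready={A,B,D,E,F,G,H} → run A
t=7: ready={A,B,D,E,F,G,H} → run A
t=8: ready={B,D,E,F,G,H} → run G
t=9: ready={B,D,E,F,G,H} → run G
t=10: ready={B,D,E,F,G,H} → run G
t=11: ready={B,D,E,F,H} → run E
t=12: ready={B,D,E,F,H} → run E
t=13: ready={B,D,E,F,H} → run E
t=14: ready={B,D,E,F,H} → run E
t=15: ready={B,D,E,F,H} → run E
t=16: ready={B,D,E,F,H} → run E
t=17: ready={B,D,F,H} → run F
t=18: ready={B,D,F,H} → run F
t=19: ready={B,D,F,H} → run F
t=20: ready={B,D,H} → run D
t=21: ready={B,D,H} → run D
t=22: ready={B,D,H} → run D
t=23: ready={B,D,H} → run D
t=24: ready={B,H} → run H
t=25: ready={B,H} → run H
t=26: ready={B,H} → run H
t=27: ready={B} → run B
t=28: ready={B} → run B
t=29: (idle)
t=30: (idle)
t=31: (idle)
t=32: (idle)
t=33: (idle)

running at tick 11 = E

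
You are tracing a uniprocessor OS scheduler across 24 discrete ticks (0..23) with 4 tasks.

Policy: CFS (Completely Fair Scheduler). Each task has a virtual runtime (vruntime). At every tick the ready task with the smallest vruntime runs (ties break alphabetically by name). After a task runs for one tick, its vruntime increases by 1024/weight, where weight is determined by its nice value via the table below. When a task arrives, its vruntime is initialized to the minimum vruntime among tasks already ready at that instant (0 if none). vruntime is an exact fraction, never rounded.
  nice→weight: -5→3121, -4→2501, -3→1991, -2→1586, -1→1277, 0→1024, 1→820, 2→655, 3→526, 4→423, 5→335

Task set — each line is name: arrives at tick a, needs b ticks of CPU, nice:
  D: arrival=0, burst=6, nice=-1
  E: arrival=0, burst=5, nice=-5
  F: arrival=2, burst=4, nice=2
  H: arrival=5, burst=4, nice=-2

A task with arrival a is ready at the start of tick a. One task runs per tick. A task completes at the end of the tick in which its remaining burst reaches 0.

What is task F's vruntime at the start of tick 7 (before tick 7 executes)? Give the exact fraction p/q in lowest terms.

vruntime(F, start of tick 7) = 3866624/2044255

t=0: vr[D=0 E=0] → run D
t=1: vr[D=1024/1277 E=0] → run E
t=2: vr[D=1024/1277 E=1024/3121 F=1024/3121] → run E
t=3: vr[D=1024/1277 E=2048/3121 F=1024/3121] → run F
t=4: vr[D=1024/1277 E=2048/3121 F=3866624/2044255] → run E
t=5: vr[D=1024/1277 E=3072/3121 F=3866624/2044255 H=1024/1277] → run D
t=6: vr[D=2048/1277 E=3072/3121 F=3866624/2044255 H=1024/1277] → run H
t=7: vr[D=2048/1277 E=3072/3121 F=3866624/2044255 H=1465856/1012661] → run E
t=8: vr[D=2048/1277 E=4096/3121 F=3866624/2044255 H=1465856/1012661] → run E
t=9: vr[D=2048/1277 F=3866624/2044255 H=1465856/1012661] → run H
t=10: vr[D=2048/1277 F=3866624/2044255 H=2119680/1012661] → run D
t=11: vr[D=3072/1277 F=3866624/2044255 H=2119680/1012661] → run F
t=12: vr[D=3072/1277 F=7062528/2044255 H=2119680/1012661] → run H
t=13: vr[D=3072/1277 F=7062528/2044255 H=2773504/1012661] → run D
t=14: vr[D=4096/1277 F=7062528/2044255 H=2773504/1012661] → run H
t=15: vr[D=4096/1277 F=7062528/2044255] → run D
t=16: vr[D=5120/1277 F=7062528/2044255] → run F
t=17: vr[D=5120/1277 F=10258432/2044255] → run D
t=18: vr[F=10258432/2044255] → run F
t=19: (idle)
t=20: (idle)
t=21: (idle)
t=22: (idle)
t=23: (idle)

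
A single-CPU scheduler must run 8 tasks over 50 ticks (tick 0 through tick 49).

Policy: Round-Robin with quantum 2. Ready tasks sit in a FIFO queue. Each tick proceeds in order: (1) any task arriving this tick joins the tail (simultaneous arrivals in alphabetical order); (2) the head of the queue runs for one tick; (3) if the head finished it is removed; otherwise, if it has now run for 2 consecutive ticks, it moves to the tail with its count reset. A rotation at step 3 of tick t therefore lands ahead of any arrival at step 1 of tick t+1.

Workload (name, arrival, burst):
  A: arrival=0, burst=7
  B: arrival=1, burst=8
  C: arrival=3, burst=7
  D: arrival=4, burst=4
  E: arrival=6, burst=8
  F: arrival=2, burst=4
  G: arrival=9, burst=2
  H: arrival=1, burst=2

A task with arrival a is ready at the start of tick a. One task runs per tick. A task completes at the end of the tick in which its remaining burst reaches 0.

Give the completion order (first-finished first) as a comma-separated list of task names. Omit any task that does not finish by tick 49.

t=0: queue=[A] q_used=0 → run A
t=1: queue=[A,B,H] q_used=1 → run A
t=2: queue=[B,H,A,F] q_used=0 → run B
t=3: queue=[B,H,A,F,C] q_used=1 → run B
t=4: queue=[H,A,F,C,B,D] q_used=0 → run H
t=5: queue=[H,A,F,C,B,D] q_used=1 → run H
t=6: queue=[A,F,C,B,D,E] q_used=0 → run A
t=7: queue=[A,F,C,B,D,E] q_used=1 → run A
t=8: queue=[F,C,B,D,E,A] q_used=0 → run F
t=9: queue=[F,C,B,D,E,A,G] q_used=1 → run F
t=10: queue=[C,B,D,E,A,G,F] q_used=0 → run C
t=11: queue=[C,B,D,E,A,G,F] q_used=1 → run C
t=12: queue=[B,D,E,A,G,F,C] q_used=0 → run B
t=13: queue=[B,D,E,A,G,F,C] q_used=1 → run B
t=14: queue=[D,E,A,G,F,C,B] q_used=0 → run D
t=15: queue=[D,E,A,G,F,C,B] q_used=1 → run D
t=16: queue=[E,A,G,F,C,B,D] q_used=0 → run E
t=17: queue=[E,A,G,F,C,B,D] q_used=1 → run E
t=18: queue=[A,G,F,C,B,D,E] q_used=0 → run A
t=19: queue=[A,G,F,C,B,D,E] q_used=1 → run A
t=20: queue=[G,F,C,B,D,E,A] q_used=0 → run G
t=21: queue=[G,F,C,B,D,E,A] q_used=1 → run G
t=22: queue=[F,C,B,D,E,A] q_used=0 → run F
t=23: queue=[F,C,B,D,E,A] q_used=1 → run F
t=24: queue=[C,B,D,E,A] q_used=0 → run C
t=25: queue=[C,B,D,E,A] q_used=1 → run C
t=26: queue=[B,D,E,A,C] q_used=0 → run B
t=27: queue=[B,D,E,A,C] q_used=1 → run B
t=28: queue=[D,E,A,C,B] q_used=0 → run D
t=29: queue=[D,E,A,C,B] q_used=1 → run D
t=30: queue=[E,A,C,B] q_used=0 → run E
t=31: queue=[E,A,C,B] q_used=1 → run E
t=32: queue=[A,C,B,E] q_used=0 → run A
t=33: queue=[C,B,E] q_used=0 → run C
t=34: queue=[C,B,E] q_used=1 → run C
t=35: queue=[B,E,C] q_used=0 → run B
t=36: queue=[B,E,C] q_used=1 → run B
t=37: queue=[E,C] q_used=0 → run E
t=38: queue=[E,C] q_used=1 → run E
t=39: queue=[C,E] q_used=0 → run C
t=40: queue=[E] q_used=0 → run E
t=41: queue=[E] q_used=1 → run E
t=42: (idle)
t=43: (idle)
t=44: (idle)
t=45: (idle)
t=46: (idle)
t=47: (idle)
t=48: (idle)
t=49: (idle)

completion order = H, G, F, D, A, B, C, E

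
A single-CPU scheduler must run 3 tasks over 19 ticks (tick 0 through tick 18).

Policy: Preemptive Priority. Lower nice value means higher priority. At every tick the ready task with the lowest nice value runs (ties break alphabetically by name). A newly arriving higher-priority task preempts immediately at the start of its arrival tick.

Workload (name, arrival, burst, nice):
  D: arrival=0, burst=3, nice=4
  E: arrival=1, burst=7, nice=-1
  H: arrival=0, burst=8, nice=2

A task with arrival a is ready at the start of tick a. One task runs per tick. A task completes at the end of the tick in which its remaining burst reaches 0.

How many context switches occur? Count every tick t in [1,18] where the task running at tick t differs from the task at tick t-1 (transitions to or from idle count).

context switches = 4

t=0: ready={D,H} → run H
t=1: ready={D,E,H} → run E
t=2: ready={D,E,H} → run E
t=3: ready={D,E,H} → run E
t=4: ready={D,E,H} → run E
t=5: ready={D,E,H} → run E
t=6: ready={D,E,H} → run E
t=7: ready={D,E,H} → run E
t=8: ready={D,H} → run H
t=9: ready={D,H} → run H
t=10: ready={D,H} → run H
t=11: ready={D,H} → run H
t=12: ready={D,H} → run H
t=13: ready={D,H} → run H
t=14: ready={D,H} → run H
t=15: ready={D} → run D
t=16: ready={D} → run D
t=17: ready={D} → run D
t=18: (idle)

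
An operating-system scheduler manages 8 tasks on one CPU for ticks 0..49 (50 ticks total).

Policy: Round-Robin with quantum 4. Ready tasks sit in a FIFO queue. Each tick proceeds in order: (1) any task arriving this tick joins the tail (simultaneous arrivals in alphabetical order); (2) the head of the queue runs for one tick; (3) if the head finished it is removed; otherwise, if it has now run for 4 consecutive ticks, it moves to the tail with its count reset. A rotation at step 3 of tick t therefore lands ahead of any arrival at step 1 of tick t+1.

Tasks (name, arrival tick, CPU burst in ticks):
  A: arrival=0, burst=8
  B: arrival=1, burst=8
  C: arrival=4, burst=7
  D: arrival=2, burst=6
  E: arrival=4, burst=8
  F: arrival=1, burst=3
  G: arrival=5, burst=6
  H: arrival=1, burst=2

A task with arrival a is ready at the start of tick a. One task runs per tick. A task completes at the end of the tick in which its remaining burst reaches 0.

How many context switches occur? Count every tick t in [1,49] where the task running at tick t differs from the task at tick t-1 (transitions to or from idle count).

context switches = 14

t=0: queue=[A] q_used=0 → run A
t=1: queue=[A,B,F,H] q_used=1 → run A
t=2: queue=[A,B,F,H,D] q_used=2 → run A
t=3: queue=[A,B,F,H,D] q_used=3 → run A
t=4: queue=[B,F,H,D,A,C,E] q_used=0 → run B
t=5: queue=[B,F,H,D,A,C,E,G] q_used=1 → run B
t=6: queue=[B,F,H,D,A,C,E,G] q_used=2 → run B
t=7: queue=[B,F,H,D,A,C,E,G] q_used=3 → run B
t=8: queue=[F,H,D,A,C,E,G,B] q_used=0 → run F
t=9: queue=[F,H,D,A,C,E,G,B] q_used=1 → run F
t=10: queue=[F,H,D,A,C,E,G,B] q_used=2 → run F
t=11: queue=[H,D,A,C,E,G,B] q_used=0 → run H
t=12: queue=[H,D,A,C,E,G,B] q_used=1 → run H
t=13: queue=[D,A,C,E,G,B] q_used=0 → run D
t=14: queue=[D,A,C,E,G,B] q_used=1 → run D
t=15: queue=[D,A,C,E,G,B] q_used=2 → run D
t=16: queue=[D,A,C,E,G,B] q_used=3 → run D
t=17: queue=[A,C,E,G,B,D] q_used=0 → run A
t=18: queue=[A,C,E,G,B,D] q_used=1 → run A
t=19: queue=[A,C,E,G,B,D] q_used=2 → run A
t=20: queue=[A,C,E,G,B,D] q_used=3 → run A
t=21: queue=[C,E,G,B,D] q_used=0 → run C
t=22: queue=[C,E,G,B,D] q_used=1 → run C
t=23: queue=[C,E,G,B,D] q_used=2 → run C
t=24: queue=[C,E,G,B,D] q_used=3 → run C
t=25: queue=[E,G,B,D,C] q_used=0 → run E
t=26: queue=[E,G,B,D,C] q_used=1 → run E
t=27: queue=[E,G,B,D,C] q_used=2 → run E
t=28: queue=[E,G,B,D,C] q_used=3 → run E
t=29: queue=[G,B,D,C,E] q_used=0 → run G
t=30: queue=[G,B,D,C,E] q_used=1 → run G
t=31: queue=[G,B,D,C,E] q_used=2 → run G
t=32: queue=[G,B,D,C,E] q_used=3 → run G
t=33: queue=[B,D,C,E,G] q_used=0 → run B
t=34: queue=[B,D,C,E,G] q_used=1 → run B
t=35: queue=[B,D,C,E,G] q_used=2 → run B
t=36: queue=[B,D,C,E,G] q_used=3 → run B
t=37: queue=[D,C,E,G] q_used=0 → run D
t=38: queue=[D,C,E,G] q_used=1 → run D
t=39: queue=[C,E,G] q_used=0 → run C
t=40: queue=[C,E,G] q_used=1 → run C
t=41: queue=[C,E,G] q_used=2 → run C
t=42: queue=[E,G] q_used=0 → run E
t=43: queue=[E,G] q_used=1 → run E
t=44: queue=[E,G] q_used=2 → run E
t=45: queue=[E,G] q_used=3 → run E
t=46: queue=[G] q_used=0 → run G
t=47: queue=[G] q_used=1 → run G
t=48: (idle)
t=49: (idle)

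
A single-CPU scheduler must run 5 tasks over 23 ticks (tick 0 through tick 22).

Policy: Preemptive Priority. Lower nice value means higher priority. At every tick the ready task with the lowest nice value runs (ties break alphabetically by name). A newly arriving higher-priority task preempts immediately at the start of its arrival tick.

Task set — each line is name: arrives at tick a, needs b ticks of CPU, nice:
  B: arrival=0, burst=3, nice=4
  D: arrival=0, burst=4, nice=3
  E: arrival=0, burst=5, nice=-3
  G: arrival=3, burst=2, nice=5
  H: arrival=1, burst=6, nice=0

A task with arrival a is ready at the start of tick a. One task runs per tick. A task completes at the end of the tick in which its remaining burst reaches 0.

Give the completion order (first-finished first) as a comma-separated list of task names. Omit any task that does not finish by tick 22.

completion order = E, H, D, B, G

t=0: ready={B,D,E} → run E
t=1: ready={B,D,E,H} → run E
t=2: ready={B,D,E,H} → run E
t=3: ready={B,D,E,G,H} → run E
t=4: ready={B,D,E,G,H} → run E
t=5: ready={B,D,G,H} → run H
t=6: ready={B,D,G,H} → run H
t=7: ready={B,D,G,H} → run H
t=8: ready={B,D,G,H} → run H
t=9: ready={B,D,G,H} → run H
t=10: ready={B,D,G,H} → run H
t=11: ready={B,D,G} → run D
t=12: ready={B,D,G} → run D
t=13: ready={B,D,G} → run D
t=14: ready={B,D,G} → run D
t=15: ready={B,G} → run B
t=16: ready={B,G} → run B
t=17: ready={B,G} → run B
t=18: ready={G} → run G
t=19: ready={G} → run G
t=20: (idle)
t=21: (idle)
t=22: (idle)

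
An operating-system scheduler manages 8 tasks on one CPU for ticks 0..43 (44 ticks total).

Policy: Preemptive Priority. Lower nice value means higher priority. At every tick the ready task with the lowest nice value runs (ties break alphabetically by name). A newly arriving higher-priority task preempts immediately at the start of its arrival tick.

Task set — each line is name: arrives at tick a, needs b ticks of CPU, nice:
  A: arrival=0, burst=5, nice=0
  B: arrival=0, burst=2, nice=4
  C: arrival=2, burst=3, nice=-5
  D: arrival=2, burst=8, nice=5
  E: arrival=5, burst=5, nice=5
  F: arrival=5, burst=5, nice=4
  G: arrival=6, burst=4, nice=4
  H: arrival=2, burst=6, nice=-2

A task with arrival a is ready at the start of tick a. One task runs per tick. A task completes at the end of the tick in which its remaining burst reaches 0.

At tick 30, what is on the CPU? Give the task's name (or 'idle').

t=0: ready={A,B} → run A
t=1: ready={A,B} → run A
t=2: ready={A,B,C,D,H} → run C
t=3: ready={A,B,C,D,H} → run C
t=4: ready={A,B,C,D,H} → run C
t=5: ready={A,B,D,E,F,H} → run H
t=6: ready={A,B,D,E,F,G,H} → run H
t=7: ready={A,B,D,E,F,G,H} → run H
t=8: ready={A,B,D,E,F,G,H} → run H
t=9: ready={A,B,D,E,F,G,H} → run H
t=10: ready={A,B,D,E,F,G,H} → run H
t=11: ready={A,B,D,E,F,G} → run A
t=12: ready={A,B,D,E,F,G} → run A
t=13: ready={A,B,D,E,F,G} → run A
t=14: ready={B,D,E,F,G} → run B
t=15: ready={B,D,E,F,G} → run B
t=16: ready={D,E,F,G} → run F
t=17: ready={D,E,F,G} → run F
t=18: ready={D,E,F,G} → run F
t=19: ready={D,E,F,G} → run F
t=20: ready={D,E,F,G} → run F
t=21: ready={D,E,G} → run G
t=22: ready={D,E,G} → run G
t=23: ready={D,E,G} → run G
t=24: ready={D,E,G} → run G
t=25: ready={D,E} → run D
t=26: ready={D,E} → run D
t=27: ready={D,E} → run D
t=28: ready={D,E} → run D
t=29: ready={D,E} → run D
t=30: ready={D,E} → run D
t=31: ready={D,E} → run D
t=32: ready={D,E} → run D
t=33: ready={E} → run E
t=34: ready={E} → run E
t=35: ready={E} → run E
t=36: ready={E} → run E
t=37: ready={E} → run E
t=38: (idle)
t=39: (idle)
t=40: (idle)
t=41: (idle)
t=42: (idle)
t=43: (idle)

running at tick 30 = D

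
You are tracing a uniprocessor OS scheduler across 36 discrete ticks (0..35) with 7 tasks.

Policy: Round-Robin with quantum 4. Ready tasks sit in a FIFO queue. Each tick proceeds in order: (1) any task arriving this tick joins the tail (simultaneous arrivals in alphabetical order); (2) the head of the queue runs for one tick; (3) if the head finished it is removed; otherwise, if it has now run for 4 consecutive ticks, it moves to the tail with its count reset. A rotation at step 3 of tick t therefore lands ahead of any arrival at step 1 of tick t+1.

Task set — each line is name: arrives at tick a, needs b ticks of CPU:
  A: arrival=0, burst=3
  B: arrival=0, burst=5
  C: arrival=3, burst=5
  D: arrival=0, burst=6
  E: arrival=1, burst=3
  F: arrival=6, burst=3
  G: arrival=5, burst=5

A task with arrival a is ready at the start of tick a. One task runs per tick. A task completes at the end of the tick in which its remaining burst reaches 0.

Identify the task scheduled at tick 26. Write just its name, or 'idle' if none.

running at tick 26 = D

t=0: queue=[A,B,D] q_used=0 → run A
t=1: queue=[A,B,D,E] q_used=1 → run A
t=2: queue=[A,B,D,E] q_used=2 → run A
t=3: queue=[B,D,E,C] q_used=0 → run B
t=4: queue=[B,D,E,C] q_used=1 → run B
t=5: queue=[B,D,E,C,G] q_used=2 → run B
t=6: queue=[B,D,E,C,G,F] q_used=3 → run B
t=7: queue=[D,E,C,G,F,B] q_used=0 → run D
t=8: queue=[D,E,C,G,F,B] q_used=1 → run D
t=9: queue=[D,E,C,G,F,B] q_used=2 → run D
t=10: queue=[D,E,C,G,F,B] q_used=3 → run D
t=11: queue=[E,C,G,F,B,D] q_used=0 → run E
t=12: queue=[E,C,G,F,B,D] q_used=1 → run E
t=13: queue=[E,C,G,F,B,D] q_used=2 → run E
t=14: queue=[C,G,F,B,D] q_used=0 → run C
t=15: queue=[C,G,F,B,D] q_used=1 → run C
t=16: queue=[C,G,F,B,D] q_used=2 → run C
t=17: queue=[C,G,F,B,D] q_used=3 → run C
t=18: queue=[G,F,B,D,C] q_used=0 → run G
t=19: queue=[G,F,B,D,C] q_used=1 → run G
t=20: queue=[G,F,B,D,C] q_used=2 → run G
t=21: queue=[G,F,B,D,C] q_used=3 → run G
t=22: queue=[F,B,D,C,G] q_used=0 → run F
t=23: queue=[F,B,D,C,G] q_used=1 → run F
t=24: queue=[F,B,D,C,G] q_used=2 → run F
t=25: queue=[B,D,C,G] q_used=0 → run B
t=26: queue=[D,C,G] q_used=0 → run D
t=27: queue=[D,C,G] q_used=1 → run D
t=28: queue=[C,G] q_used=0 → run C
t=29: queue=[G] q_used=0 → run G
t=30: (idle)
t=31: (idle)
t=32: (idle)
t=33: (idle)
t=34: (idle)
t=35: (idle)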